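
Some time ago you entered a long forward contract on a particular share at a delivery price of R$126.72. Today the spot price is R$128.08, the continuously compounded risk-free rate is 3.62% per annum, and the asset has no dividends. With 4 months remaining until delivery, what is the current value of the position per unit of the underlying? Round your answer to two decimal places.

R$2.88

Current fair forward for the remaining 4 months: F = S·e^(r·T), r = 0.0362
F = 128.08 · e^(0.0362 × 4/12) = 128.08 × 1.012140 = 129.6349
Value of long forward = (F − K)·e^(−rT) = (129.6349 − 126.72) · e^(−0.0362·4/12)
= 2.9149 × 0.988006 = 2.88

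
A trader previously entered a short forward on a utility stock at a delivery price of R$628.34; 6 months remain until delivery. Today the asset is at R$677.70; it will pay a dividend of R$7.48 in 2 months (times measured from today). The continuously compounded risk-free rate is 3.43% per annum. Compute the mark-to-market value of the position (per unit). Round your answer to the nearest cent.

PV(remaining dividends) I = 7.48·e^(−0.0343·2/12) = 7.4374
Current forward F = (S − I)·e^(rT) = (677.70 − 7.4374)·e^(0.0343·6/12) = 670.2626 × 1.017298 = 681.8568
Value (long) = (F − K)·e^(−rT) = (681.8568 − 628.34) × 0.982996 = 52.6068
Short position value = −(long value) = -R$52.61

-R$52.61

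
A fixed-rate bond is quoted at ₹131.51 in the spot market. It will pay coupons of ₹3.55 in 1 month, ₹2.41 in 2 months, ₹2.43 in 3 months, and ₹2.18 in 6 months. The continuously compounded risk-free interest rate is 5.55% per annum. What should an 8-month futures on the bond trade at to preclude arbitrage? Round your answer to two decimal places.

PV(coupons) I = 3.55·e^(−0.0555·1/12) + 2.41·e^(−0.0555·2/12) + 2.43·e^(−0.0555·3/12) + 2.18·e^(−0.0555·6/12)
I = 3.5336 + 2.3878 + 2.3965 + 2.1203 = 10.4382
F = (S − I)·e^(rT) = (131.51 − 10.4382) · e^(0.0555·8/12)
= 121.0718 · e^0.037000 = 121.0718 × 1.037693 = ₹125.64

₹125.64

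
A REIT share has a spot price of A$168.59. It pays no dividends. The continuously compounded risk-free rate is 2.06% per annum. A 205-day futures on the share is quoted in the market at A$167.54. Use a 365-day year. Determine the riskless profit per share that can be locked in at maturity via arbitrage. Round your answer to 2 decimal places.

Fair futures: F* = S·e^(carry·T), with carry = r = 0.0206
F* = 168.59 · e^(0.0206 × 205/365) = 168.59 · e^0.011570 = 168.59 × 1.011637 = A$170.5519
Market A$167.54 < fair A$170.5519: forward underpriced → reverse cash-and-carry (short spot, go long the forward).
At maturity, profit = |F_mkt − F*| = |167.54 − 170.5519| = A$3.01 per share

A$3.01 per share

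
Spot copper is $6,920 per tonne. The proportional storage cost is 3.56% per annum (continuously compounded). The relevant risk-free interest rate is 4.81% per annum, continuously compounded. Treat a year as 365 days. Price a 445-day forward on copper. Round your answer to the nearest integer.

Net carry = r + u − y = 0.0481 + 0.0356 − 0.0000 = 0.0837
F = S·e^((r+u−y)T) = 6920 · e^(0.0837 × 445/365) = 6920 · e^0.102045
= 6920 × 1.107433 = $7,663 per tonne

$7,663 per tonne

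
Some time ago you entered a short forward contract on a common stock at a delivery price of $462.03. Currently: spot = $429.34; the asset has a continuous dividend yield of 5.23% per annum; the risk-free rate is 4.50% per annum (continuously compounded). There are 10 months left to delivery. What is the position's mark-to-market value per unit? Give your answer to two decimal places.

Current fair forward for the remaining 10 months: F = S·e^((r − q)·T), (r − q) = 0.0450 − 0.0523 = -0.0073
F = 429.34 · e^(-0.0073 × 10/12) = 429.34 × 0.993935 = 426.7361
Value of long forward = (F − K)·e^(−rT) = (426.7361 − 462.03) · e^(−0.0450·10/12)
= -35.2939 × 0.963194 = -33.99
Short position value = −(long value) = $33.99

$33.99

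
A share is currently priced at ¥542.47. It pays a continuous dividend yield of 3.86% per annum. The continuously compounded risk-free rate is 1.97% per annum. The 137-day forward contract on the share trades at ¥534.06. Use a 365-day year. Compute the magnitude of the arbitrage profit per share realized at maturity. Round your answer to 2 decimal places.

Fair forward: F* = S·e^(carry·T), with carry = (r − q) = 0.0197 − 0.0386 = -0.0189
F* = 542.47 · e^(-0.0189 × 137/365) = 542.47 · e^-0.007094 = 542.47 × 0.992931 = ¥538.6353
Market ¥534.06 < fair ¥538.6353: forward underpriced → reverse cash-and-carry (short spot, go long the forward).
At maturity, profit = |F_mkt − F*| = |534.06 − 538.6353| = ¥4.58 per share

¥4.58 per share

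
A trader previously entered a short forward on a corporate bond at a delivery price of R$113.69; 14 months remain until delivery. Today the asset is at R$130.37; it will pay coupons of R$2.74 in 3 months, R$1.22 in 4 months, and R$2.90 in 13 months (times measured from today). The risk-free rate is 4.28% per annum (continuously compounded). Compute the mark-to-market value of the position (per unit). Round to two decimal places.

-R$15.54

PV(remaining coupons) I = 2.74·e^(−0.0428·3/12) + 1.22·e^(−0.0428·4/12) + 2.90·e^(−0.0428·13/12) = 6.6822
Current forward F = (S − I)·e^(rT) = (130.37 − 6.6822)·e^(0.0428·14/12) = 123.6878 × 1.051201 = 130.0207
Value (long) = (F − K)·e^(−rT) = (130.0207 − 113.69) × 0.951293 = 15.5353
Short position value = −(long value) = -R$15.54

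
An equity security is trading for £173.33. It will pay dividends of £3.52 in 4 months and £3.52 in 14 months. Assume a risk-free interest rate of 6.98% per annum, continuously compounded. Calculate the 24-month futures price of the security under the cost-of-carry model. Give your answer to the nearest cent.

PV(dividends) I = 3.52·e^(−0.0698·4/12) + 3.52·e^(−0.0698·14/12)
I = 3.4390 + 3.2447 = 6.6837
F = (S − I)·e^(rT) = (173.33 − 6.6837) · e^(0.0698·24/12)
= 166.6463 · e^0.139600 = 166.6463 × 1.149814 = £191.61

£191.61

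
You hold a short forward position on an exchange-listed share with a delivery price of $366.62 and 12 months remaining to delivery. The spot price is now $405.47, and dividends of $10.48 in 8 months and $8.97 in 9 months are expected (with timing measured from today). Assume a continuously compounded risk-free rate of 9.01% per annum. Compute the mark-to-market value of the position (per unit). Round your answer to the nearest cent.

PV(remaining dividends) I = 10.48·e^(−0.0901·8/12) + 8.97·e^(−0.0901·9/12) = 18.2529
Current forward F = (S − I)·e^(rT) = (405.47 − 18.2529)·e^(0.0901·12/12) = 387.2171 × 1.094284 = 423.7255
Value (long) = (F − K)·e^(−rT) = (423.7255 − 366.62) × 0.913840 = 52.1853
Short position value = −(long value) = -$52.19

-$52.19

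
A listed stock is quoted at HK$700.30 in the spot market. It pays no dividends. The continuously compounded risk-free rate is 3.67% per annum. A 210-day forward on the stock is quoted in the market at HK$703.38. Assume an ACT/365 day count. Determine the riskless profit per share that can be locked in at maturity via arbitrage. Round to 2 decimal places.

Fair forward: F* = S·e^(carry·T), with carry = r = 0.0367
F* = 700.30 · e^(0.0367 × 210/365) = 700.30 · e^0.021115 = 700.30 × 1.021339 = HK$715.2437
Market HK$703.38 < fair HK$715.2437: forward underpriced → reverse cash-and-carry (short spot, go long the forward).
At maturity, profit = |F_mkt − F*| = |703.38 − 715.2437| = HK$11.86 per share

HK$11.86 per share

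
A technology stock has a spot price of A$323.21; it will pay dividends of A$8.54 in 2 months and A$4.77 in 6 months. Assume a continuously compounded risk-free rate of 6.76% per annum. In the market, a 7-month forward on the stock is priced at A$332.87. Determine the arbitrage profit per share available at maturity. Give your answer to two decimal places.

A$10.24 per share

PV(dividends) I = 8.54·e^(−0.0676·2/12) + 4.77·e^(−0.0676·6/12) = 13.0558
Fair forward F* = (S − I)·e^(rT) = (323.21 − 13.0558)·e^0.039433 = 310.1542 × 1.040221 = 322.6289
Market A$332.87 > fair 322.6289: forward overpriced → cash-and-carry (borrow at r, buy the stock and collect the dividends, short the forward).
Profit at T = |F_mkt − F*| = |332.87 − 322.6289| = A$10.24 per share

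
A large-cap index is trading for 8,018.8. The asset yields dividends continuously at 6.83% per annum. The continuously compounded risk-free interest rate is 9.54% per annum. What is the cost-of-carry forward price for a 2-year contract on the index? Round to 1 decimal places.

F = S·e^((r − q)T) = 8018.8 · e^((0.0954 − 0.0683) × 2)
= 8018.8 · e^0.054200 = 8018.8 × 1.055696
F = 8,465.4

8,465.4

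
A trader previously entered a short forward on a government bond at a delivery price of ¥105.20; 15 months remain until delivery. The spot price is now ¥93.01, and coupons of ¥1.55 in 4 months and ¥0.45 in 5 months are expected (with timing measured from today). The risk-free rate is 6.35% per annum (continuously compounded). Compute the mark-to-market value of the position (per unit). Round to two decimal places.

¥6.12

PV(remaining coupons) I = 1.55·e^(−0.0635·4/12) + 0.45·e^(−0.0635·5/12) = 1.9558
Current forward F = (S − I)·e^(rT) = (93.01 − 1.9558)·e^(0.0635·15/12) = 91.0542 × 1.082610 = 98.5762
Value (long) = (F − K)·e^(−rT) = (98.5762 − 105.20) × 0.923693 = -6.1184
Short position value = −(long value) = ¥6.12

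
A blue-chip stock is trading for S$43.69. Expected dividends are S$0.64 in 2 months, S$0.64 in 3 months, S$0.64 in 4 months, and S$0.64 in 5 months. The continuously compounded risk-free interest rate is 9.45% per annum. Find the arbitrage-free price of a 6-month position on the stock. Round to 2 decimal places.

S$43.19

PV(dividends) I = 0.64·e^(−0.0945·2/12) + 0.64·e^(−0.0945·3/12) + 0.64·e^(−0.0945·4/12) + 0.64·e^(−0.0945·5/12)
I = 0.6300 + 0.6251 + 0.6202 + 0.6153 = 2.4906
F = (S − I)·e^(rT) = (43.69 − 2.4906) · e^(0.0945·6/12)
= 41.1994 · e^0.047250 = 41.1994 × 1.048384 = S$43.19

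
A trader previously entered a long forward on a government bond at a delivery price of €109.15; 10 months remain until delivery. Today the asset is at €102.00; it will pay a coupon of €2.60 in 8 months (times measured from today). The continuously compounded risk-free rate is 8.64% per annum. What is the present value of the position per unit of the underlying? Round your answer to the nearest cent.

PV(remaining coupons) I = 2.60·e^(−0.0864·8/12) = 2.4545
Current forward F = (S − I)·e^(rT) = (102.00 − 2.4545)·e^(0.0864·10/12) = 99.5455 × 1.074655 = 106.9771
Value (long) = (F − K)·e^(−rT) = (106.9771 − 109.15) × 0.930531 = -2.0220
Value = -€2.02

-€2.02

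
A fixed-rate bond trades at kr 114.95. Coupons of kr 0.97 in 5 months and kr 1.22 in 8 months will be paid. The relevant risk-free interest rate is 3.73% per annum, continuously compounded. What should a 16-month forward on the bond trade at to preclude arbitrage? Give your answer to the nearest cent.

kr 118.56

PV(coupons) I = 0.97·e^(−0.0373·5/12) + 1.22·e^(−0.0373·8/12)
I = 0.9550 + 1.1900 = 2.1450
F = (S − I)·e^(rT) = (114.95 − 2.1450) · e^(0.0373·16/12)
= 112.8050 · e^0.049733 = 112.8050 × 1.050990 = kr 118.56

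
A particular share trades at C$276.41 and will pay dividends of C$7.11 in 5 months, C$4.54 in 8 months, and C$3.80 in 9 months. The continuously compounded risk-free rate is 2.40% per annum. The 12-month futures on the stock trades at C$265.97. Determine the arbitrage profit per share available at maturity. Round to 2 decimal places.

PV(dividends) I = 7.11·e^(−0.0240·5/12) + 4.54·e^(−0.0240·8/12) + 3.80·e^(−0.0240·9/12) = 15.2394
Fair futures F* = (S − I)·e^(rT) = (276.41 − 15.2394)·e^0.024000 = 261.1706 × 1.024290 = 267.5144
Market C$265.97 < fair 267.5144: forward underpriced → reverse cash-and-carry (short the stock, invest proceeds at r, pay the dividends, go long the forward).
Profit at T = |F_mkt − F*| = |265.97 − 267.5144| = C$1.54 per share

C$1.54 per share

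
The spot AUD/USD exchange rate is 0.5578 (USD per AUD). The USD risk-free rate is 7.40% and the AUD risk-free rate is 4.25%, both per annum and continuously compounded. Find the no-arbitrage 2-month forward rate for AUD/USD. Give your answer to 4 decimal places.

F = S·e^((r_USD − r_AUD)T) = 0.5578 · e^((0.0740 − 0.0425) × 2/12)
= 0.5578 · e^0.005250 = 0.5578 × 1.005264
F = 0.5607 USD per AUD

0.5607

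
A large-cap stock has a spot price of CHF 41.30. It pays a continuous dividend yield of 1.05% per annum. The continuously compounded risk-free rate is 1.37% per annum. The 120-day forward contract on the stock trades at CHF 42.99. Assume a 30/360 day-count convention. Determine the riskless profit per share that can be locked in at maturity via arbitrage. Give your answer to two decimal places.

Fair forward: F* = S·e^(carry·T), with carry = (r − q) = 0.0137 − 0.0105 = 0.0032
F* = 41.30 · e^(0.0032 × 120/360) = 41.30 · e^0.001067 = 41.30 × 1.001068 = CHF 41.3441
Market CHF 42.99 > fair CHF 41.3441: forward overpriced → cash-and-carry (buy spot, short the forward).
At maturity, profit = |F_mkt − F*| = |42.99 − 41.3441| = CHF 1.65 per share

CHF 1.65 per share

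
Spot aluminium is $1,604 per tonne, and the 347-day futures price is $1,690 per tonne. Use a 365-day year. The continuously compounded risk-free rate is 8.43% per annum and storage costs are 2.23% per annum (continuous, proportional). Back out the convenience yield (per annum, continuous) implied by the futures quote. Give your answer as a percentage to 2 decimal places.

F = S·e^((r+u−y)T) ⇒ (r+u−y) = ln(F/S)/T
ln(1690/1604) = 0.052228; /T ⇒ 0.054937
y = r + u − ln(F/S)/T = 0.0843 + 0.0223 − 0.054937 = 0.051663
y = 5.17%

5.17%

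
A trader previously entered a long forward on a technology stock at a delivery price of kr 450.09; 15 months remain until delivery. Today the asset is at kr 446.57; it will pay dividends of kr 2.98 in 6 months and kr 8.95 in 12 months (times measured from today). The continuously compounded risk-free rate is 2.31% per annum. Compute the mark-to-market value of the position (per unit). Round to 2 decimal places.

-kr 2.40

PV(remaining dividends) I = 2.98·e^(−0.0231·6/12) + 8.95·e^(−0.0231·12/12) = 11.6914
Current forward F = (S − I)·e^(rT) = (446.57 − 11.6914)·e^(0.0231·15/12) = 434.8786 × 1.029296 = 447.6188
Value (long) = (F − K)·e^(−rT) = (447.6188 − 450.09) × 0.971538 = -2.4009
Value = -kr 2.40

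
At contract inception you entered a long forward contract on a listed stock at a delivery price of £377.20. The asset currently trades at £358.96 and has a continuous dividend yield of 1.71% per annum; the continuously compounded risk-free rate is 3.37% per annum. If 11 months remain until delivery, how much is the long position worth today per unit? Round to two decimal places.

-£12.35

Current fair forward for the remaining 11 months: F = S·e^((r − q)·T), (r − q) = 0.0337 − 0.0171 = 0.0166
F = 358.96 · e^(0.0166 × 11/12) = 358.96 × 1.015333 = 364.4639
Value of long forward = (F − K)·e^(−rT) = (364.4639 − 377.20) · e^(−0.0337·11/12)
= -12.7361 × 0.969581 = -12.35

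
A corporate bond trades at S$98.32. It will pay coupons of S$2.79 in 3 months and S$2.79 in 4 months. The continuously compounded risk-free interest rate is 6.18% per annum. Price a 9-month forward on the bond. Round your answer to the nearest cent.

S$97.24

PV(coupons) I = 2.79·e^(−0.0618·3/12) + 2.79·e^(−0.0618·4/12)
I = 2.7472 + 2.7331 = 5.4803
F = (S − I)·e^(rT) = (98.32 − 5.4803) · e^(0.0618·9/12)
= 92.8397 · e^0.046350 = 92.8397 × 1.047441 = S$97.24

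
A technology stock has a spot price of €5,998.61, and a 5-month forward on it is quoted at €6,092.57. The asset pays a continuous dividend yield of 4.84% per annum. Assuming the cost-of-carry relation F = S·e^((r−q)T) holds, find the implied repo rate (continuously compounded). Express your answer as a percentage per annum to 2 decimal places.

8.57%

From F = S·e^((r−q)T): (r − q) = ln(F/S)/T
ln(6092.57/5998.61) = ln(1.015664) = 0.015543
(r − q) = 0.015543 / (5/12) = 0.037303
r = ln(F/S)/T + q = 0.037303 + 0.0484 = 0.085703
r = 8.57%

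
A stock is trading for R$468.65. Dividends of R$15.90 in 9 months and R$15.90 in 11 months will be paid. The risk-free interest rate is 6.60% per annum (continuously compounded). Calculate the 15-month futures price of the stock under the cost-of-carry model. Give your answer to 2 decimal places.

PV(dividends) I = 15.90·e^(−0.0660·9/12) + 15.90·e^(−0.0660·11/12)
I = 15.1321 + 14.9666 = 30.0987
F = (S − I)·e^(rT) = (468.65 − 30.0987) · e^(0.0660·15/12)
= 438.5513 · e^0.082500 = 438.5513 × 1.085999 = R$476.27

R$476.27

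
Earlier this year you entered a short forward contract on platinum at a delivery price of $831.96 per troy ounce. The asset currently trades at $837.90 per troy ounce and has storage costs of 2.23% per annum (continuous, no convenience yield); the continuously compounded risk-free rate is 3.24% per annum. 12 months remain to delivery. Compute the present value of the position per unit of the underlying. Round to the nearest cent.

-$51.36 per troy ounce

Current fair forward for the remaining 12 months: F = S·e^((r + u)·T), (r + u) = 0.0324 + 0.0223 = 0.0547
F = 837.90 · e^(0.0547 × 12/12) = 837.90 × 1.056224 = 885.0101
Value of long forward = (F − K)·e^(−rT) = (885.0101 − 831.96) · e^(−0.0324·12/12)
= 53.0501 × 0.968119 = 51.36
Short position value = −(long value) = -$51.36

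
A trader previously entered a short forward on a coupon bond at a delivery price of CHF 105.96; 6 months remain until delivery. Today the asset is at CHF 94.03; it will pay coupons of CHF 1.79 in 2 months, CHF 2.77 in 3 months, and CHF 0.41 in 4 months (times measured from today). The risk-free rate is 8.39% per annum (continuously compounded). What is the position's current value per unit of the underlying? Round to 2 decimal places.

PV(remaining coupons) I = 1.79·e^(−0.0839·2/12) + 2.77·e^(−0.0839·3/12) + 0.41·e^(−0.0839·4/12) = 4.8763
Current forward F = (S − I)·e^(rT) = (94.03 − 4.8763)·e^(0.0839·6/12) = 89.1537 × 1.042842 = 92.9732
Value (long) = (F − K)·e^(−rT) = (92.9732 − 105.96) × 0.958918 = -12.4533
Short position value = −(long value) = CHF 12.45

CHF 12.45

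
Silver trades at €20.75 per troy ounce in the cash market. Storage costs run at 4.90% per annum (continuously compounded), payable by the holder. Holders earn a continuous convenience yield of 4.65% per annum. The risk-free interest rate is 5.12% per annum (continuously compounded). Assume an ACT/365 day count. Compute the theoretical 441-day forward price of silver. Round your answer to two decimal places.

Net carry = r + u − y = 0.0512 + 0.0490 − 0.0465 = 0.0537
F = S·e^((r+u−y)T) = 20.75 · e^(0.0537 × 441/365) = 20.75 · e^0.064881
= 20.75 × 1.067032 = €22.14 per troy ounce

€22.14 per troy ounce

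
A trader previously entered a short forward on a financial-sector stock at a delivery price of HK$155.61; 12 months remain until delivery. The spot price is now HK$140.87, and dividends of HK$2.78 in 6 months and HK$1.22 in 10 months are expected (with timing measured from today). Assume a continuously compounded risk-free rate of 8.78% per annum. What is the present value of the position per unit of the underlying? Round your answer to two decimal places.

PV(remaining dividends) I = 2.78·e^(−0.0878·6/12) + 1.22·e^(−0.0878·10/12) = 3.7945
Current forward F = (S − I)·e^(rT) = (140.87 − 3.7945)·e^(0.0878·12/12) = 137.0755 × 1.091770 = 149.6549
Value (long) = (F − K)·e^(−rT) = (149.6549 − 155.61) × 0.915944 = -5.4545
Short position value = −(long value) = HK$5.45

HK$5.45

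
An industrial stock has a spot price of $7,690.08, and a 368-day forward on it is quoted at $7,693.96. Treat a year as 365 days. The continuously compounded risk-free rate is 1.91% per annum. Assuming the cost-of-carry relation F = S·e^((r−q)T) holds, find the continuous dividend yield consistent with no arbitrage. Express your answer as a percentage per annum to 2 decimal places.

1.86%

From F = S·e^((r−q)T): (r − q) = ln(F/S)/T
ln(7693.96/7690.08) = ln(1.000505) = 0.000505
(r − q) = 0.000505 / (368/365) = 0.000501
q = r − ln(F/S)/T = 0.0191 − 0.000501 = 0.018599
q = 1.86%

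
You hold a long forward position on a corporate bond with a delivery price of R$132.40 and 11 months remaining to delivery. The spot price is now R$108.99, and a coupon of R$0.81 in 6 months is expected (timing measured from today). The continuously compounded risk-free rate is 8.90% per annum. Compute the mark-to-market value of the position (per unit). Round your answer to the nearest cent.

-R$13.81

PV(remaining coupons) I = 0.81·e^(−0.0890·6/12) = 0.7747
Current forward F = (S − I)·e^(rT) = (108.99 − 0.7747)·e^(0.0890·11/12) = 108.2153 × 1.085004 = 117.4140
Value (long) = (F − K)·e^(−rT) = (117.4140 − 132.40) × 0.921656 = -13.8119
Value = -R$13.81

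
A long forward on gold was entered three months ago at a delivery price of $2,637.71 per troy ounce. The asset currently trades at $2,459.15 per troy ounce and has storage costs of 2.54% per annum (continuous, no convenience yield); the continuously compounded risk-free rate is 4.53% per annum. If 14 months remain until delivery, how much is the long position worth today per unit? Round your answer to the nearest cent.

$31.19 per troy ounce

Current fair forward for the remaining 14 months: F = S·e^((r + u)·T), (r + u) = 0.0453 + 0.0254 = 0.0707
F = 2459.15 · e^(0.0707 × 14/12) = 2459.15 × 1.08598057 = 2670.5891
Value of long forward = (F − K)·e^(−rT) = (2670.5891 − 2637.71) · e^(−0.0453·14/12)
= 32.8791 × 0.94852228 = 31.19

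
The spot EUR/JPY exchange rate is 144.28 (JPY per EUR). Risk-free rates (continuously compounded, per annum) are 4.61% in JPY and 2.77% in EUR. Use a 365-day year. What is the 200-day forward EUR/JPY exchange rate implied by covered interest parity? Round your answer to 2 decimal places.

F = S·e^((r_JPY − r_EUR)T) = 144.28 · e^((0.0461 − 0.0277) × 200/365)
= 144.28 · e^0.010082 = 144.28 × 1.010133
F = 145.74 JPY per EUR

145.74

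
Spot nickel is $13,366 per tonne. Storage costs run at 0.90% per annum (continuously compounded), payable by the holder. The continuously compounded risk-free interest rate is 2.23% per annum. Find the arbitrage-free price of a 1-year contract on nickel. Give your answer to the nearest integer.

$13,791 per tonne

Net carry = r + u − y = 0.0223 + 0.0090 − 0.0000 = 0.0313
F = S·e^((r+u−y)T) = 13366 · e^(0.0313 × 1) = 13366 · e^0.031300
= 13366 × 1.031795 = $13,791 per tonne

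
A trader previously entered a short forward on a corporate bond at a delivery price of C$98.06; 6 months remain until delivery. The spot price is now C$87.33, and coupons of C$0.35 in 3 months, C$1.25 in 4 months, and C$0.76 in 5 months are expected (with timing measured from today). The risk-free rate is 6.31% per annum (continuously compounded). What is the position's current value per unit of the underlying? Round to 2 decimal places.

C$9.99

PV(remaining coupons) I = 0.35·e^(−0.0631·3/12) + 1.25·e^(−0.0631·4/12) + 0.76·e^(−0.0631·5/12) = 2.3088
Current forward F = (S − I)·e^(rT) = (87.33 − 2.3088)·e^(0.0631·6/12) = 85.0212 × 1.032053 = 87.7464
Value (long) = (F − K)·e^(−rT) = (87.7464 − 98.06) × 0.968943 = -9.9933
Short position value = −(long value) = C$9.99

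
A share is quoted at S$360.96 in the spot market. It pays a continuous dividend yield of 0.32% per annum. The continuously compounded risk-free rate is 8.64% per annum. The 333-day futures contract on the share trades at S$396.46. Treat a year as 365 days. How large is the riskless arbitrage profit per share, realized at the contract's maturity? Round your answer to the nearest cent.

S$7.03 per share

Fair futures: F* = S·e^(carry·T), with carry = (r − q) = 0.0864 − 0.0032 = 0.0832
F* = 360.96 · e^(0.0832 × 333/365) = 360.96 · e^0.075906 = 360.96 × 1.078861 = S$389.4257
Market S$396.46 > fair S$389.4257: forward overpriced → cash-and-carry (buy spot, short the forward).
At maturity, profit = |F_mkt − F*| = |396.46 − 389.4257| = S$7.03 per share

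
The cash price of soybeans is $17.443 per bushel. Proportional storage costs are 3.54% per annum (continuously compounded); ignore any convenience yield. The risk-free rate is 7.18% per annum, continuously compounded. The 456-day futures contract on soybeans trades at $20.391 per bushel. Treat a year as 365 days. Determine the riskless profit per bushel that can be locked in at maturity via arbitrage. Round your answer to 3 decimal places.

Fair futures: F* = S·e^(carry·T), with carry = (r + u) = 0.0718 + 0.0354 = 0.1072
F* = 17.443 · e^(0.1072 × 456/365) = 17.443 · e^0.133927 = 17.443 × 1.143309 = $19.9427
Market $20.391 > fair $19.9427: forward overpriced → cash-and-carry (buy spot, short the forward).
At maturity, profit = |F_mkt − F*| = |20.391 − 19.9427| = $0.448 per bushel

$0.448 per bushel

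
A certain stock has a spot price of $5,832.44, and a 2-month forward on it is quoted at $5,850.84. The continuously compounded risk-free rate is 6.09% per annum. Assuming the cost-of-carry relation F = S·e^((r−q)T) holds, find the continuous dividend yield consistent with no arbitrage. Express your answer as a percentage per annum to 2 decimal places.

From F = S·e^((r−q)T): (r − q) = ln(F/S)/T
ln(5850.84/5832.44) = ln(1.003155) = 0.003150
(r − q) = 0.003150 / (2/12) = 0.018900
q = r − ln(F/S)/T = 0.0609 − 0.018900 = 0.042000
q = 4.20%

4.20%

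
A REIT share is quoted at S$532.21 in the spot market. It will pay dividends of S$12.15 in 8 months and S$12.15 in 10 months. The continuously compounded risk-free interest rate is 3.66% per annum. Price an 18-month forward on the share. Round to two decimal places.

PV(dividends) I = 12.15·e^(−0.0366·8/12) + 12.15·e^(−0.0366·10/12)
I = 11.8571 + 11.7850 = 23.6421
F = (S − I)·e^(rT) = (532.21 − 23.6421) · e^(0.0366·18/12)
= 508.5679 · e^0.054900 = 508.5679 × 1.056435 = S$537.27

S$537.27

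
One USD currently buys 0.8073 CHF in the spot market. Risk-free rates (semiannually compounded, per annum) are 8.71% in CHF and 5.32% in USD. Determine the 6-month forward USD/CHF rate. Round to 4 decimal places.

0.8206

By covered interest parity, F = S · (1+r_CHF/2)^(2T) / (1+r_USD/2)^(2T)
= 0.8073 × 1.043550 / 1.026600 = 0.8073 × 1.016511
F = 0.8206 CHF per USD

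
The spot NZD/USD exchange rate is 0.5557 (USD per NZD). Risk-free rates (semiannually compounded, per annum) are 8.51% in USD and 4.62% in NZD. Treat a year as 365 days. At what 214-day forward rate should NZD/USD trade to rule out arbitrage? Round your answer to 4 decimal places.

By covered interest parity, F = S · (1+r_USD/2)^(2T) / (1+r_NZD/2)^(2T)
= 0.5557 × 1.050075 / 1.027141 = 0.5557 × 1.022328
F = 0.5681 USD per NZD

0.5681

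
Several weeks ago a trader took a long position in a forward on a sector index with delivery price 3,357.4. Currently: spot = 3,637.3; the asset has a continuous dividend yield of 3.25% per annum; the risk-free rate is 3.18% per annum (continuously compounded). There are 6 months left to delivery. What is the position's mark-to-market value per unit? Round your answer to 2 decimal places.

Current fair forward for the remaining 6 months: F = S·e^((r − q)·T), (r − q) = 0.0318 − 0.0325 = -0.0007
F = 3637.3 · e^(-0.0007 × 6/12) = 3637.3 × 0.99965006 = 3636.0272
Value of long forward = (F − K)·e^(−rT) = (3636.0272 − 3357.4) · e^(−0.0318·6/12)
= 278.6272 × 0.98422574 = 274.23

274.23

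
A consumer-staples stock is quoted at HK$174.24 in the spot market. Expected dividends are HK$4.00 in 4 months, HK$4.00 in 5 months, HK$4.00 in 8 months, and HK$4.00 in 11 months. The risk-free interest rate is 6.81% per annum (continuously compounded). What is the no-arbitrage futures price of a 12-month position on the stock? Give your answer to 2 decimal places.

PV(dividends) I = 4.00·e^(−0.0681·4/12) + 4.00·e^(−0.0681·5/12) + 4.00·e^(−0.0681·8/12) + 4.00·e^(−0.0681·11/12)
I = 3.9102 + 3.8881 + 3.8225 + 3.7579 = 15.3787
F = (S − I)·e^(rT) = (174.24 − 15.3787) · e^(0.0681·12/12)
= 158.8613 · e^0.068100 = 158.8613 × 1.070472 = HK$170.06

HK$170.06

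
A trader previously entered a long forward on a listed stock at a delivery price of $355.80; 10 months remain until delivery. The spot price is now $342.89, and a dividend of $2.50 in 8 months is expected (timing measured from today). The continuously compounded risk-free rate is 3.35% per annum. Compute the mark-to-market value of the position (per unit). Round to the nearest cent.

PV(remaining dividends) I = 2.50·e^(−0.0335·8/12) = 2.4448
Current forward F = (S − I)·e^(rT) = (342.89 − 2.4448)·e^(0.0335·10/12) = 340.4452 × 1.028310 = 350.0832
Value (long) = (F − K)·e^(−rT) = (350.0832 − 355.80) × 0.972469 = -5.5594
Value = -$5.56

-$5.56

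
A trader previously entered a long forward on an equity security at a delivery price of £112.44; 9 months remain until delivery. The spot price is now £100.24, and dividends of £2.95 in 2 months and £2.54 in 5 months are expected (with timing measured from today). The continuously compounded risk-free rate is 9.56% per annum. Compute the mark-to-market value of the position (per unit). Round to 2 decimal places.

-£9.76

PV(remaining dividends) I = 2.95·e^(−0.0956·2/12) + 2.54·e^(−0.0956·5/12) = 5.3442
Current forward F = (S − I)·e^(rT) = (100.24 − 5.3442)·e^(0.0956·9/12) = 94.8958 × 1.074333 = 101.9497
Value (long) = (F − K)·e^(−rT) = (101.9497 − 112.44) × 0.930810 = -9.7645
Value = -£9.76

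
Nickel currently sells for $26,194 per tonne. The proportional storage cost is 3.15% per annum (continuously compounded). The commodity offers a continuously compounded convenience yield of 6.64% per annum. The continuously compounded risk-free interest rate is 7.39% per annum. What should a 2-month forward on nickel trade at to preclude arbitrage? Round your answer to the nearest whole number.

$26,365 per tonne

Net carry = r + u − y = 0.0739 + 0.0315 − 0.0664 = 0.0390
F = S·e^((r+u−y)T) = 26194 · e^(0.0390 × 2/12) = 26194 · e^0.006500
= 26194 × 1.006521 = $26,365 per tonne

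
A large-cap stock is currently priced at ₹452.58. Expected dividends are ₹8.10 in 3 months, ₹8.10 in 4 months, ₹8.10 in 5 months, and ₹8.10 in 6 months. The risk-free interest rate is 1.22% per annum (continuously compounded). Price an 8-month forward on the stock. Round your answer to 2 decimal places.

PV(dividends) I = 8.10·e^(−0.0122·3/12) + 8.10·e^(−0.0122·4/12) + 8.10·e^(−0.0122·5/12) + 8.10·e^(−0.0122·6/12)
I = 8.0753 + 8.0671 + 8.0589 + 8.0507 = 32.2520
F = (S − I)·e^(rT) = (452.58 − 32.2520) · e^(0.0122·8/12)
= 420.3280 · e^0.008133 = 420.3280 × 1.008166 = ₹423.76

₹423.76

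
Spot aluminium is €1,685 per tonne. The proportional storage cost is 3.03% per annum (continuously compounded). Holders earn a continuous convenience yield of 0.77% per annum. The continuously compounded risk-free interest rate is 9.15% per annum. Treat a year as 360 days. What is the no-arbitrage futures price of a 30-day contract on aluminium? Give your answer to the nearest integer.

Net carry = r + u − y = 0.0915 + 0.0303 − 0.0077 = 0.1141
F = S·e^((r+u−y)T) = 1685 · e^(0.1141 × 30/360) = 1685 · e^0.009508
= 1685 × 1.009553 = €1,701 per tonne

€1,701 per tonne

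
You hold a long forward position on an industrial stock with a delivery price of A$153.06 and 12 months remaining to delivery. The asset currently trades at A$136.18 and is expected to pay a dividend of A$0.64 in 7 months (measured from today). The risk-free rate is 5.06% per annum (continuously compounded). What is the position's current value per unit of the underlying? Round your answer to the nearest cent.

-A$9.95

PV(remaining dividends) I = 0.64·e^(−0.0506·7/12) = 0.6214
Current forward F = (S − I)·e^(rT) = (136.18 − 0.6214)·e^(0.0506·12/12) = 135.5586 × 1.051902 = 142.5944
Value (long) = (F − K)·e^(−rT) = (142.5944 − 153.06) × 0.950659 = -9.9492
Value = -A$9.95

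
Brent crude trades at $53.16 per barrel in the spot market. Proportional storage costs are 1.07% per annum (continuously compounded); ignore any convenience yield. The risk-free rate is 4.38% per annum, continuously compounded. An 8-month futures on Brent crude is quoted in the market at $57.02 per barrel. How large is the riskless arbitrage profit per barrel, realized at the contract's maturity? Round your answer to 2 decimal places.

$1.89 per barrel

Fair futures: F* = S·e^(carry·T), with carry = (r + u) = 0.0438 + 0.0107 = 0.0545
F* = 53.16 · e^(0.0545 × 8/12) = 53.16 · e^0.036333 = 53.16 × 1.037001 = $55.1270
Market $57.02 > fair $55.1270: forward overpriced → cash-and-carry (buy spot, short the forward).
At maturity, profit = |F_mkt − F*| = |57.02 − 55.1270| = $1.89 per barrel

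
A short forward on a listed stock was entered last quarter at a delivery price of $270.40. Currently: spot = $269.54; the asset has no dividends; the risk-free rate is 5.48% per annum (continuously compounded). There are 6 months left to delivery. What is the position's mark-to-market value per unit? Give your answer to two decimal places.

-$6.45

Current fair forward for the remaining 6 months: F = S·e^(r·T), r = 0.0548
F = 269.54 · e^(0.0548 × 6/12) = 269.54 × 1.027779 = 277.0276
Value of long forward = (F − K)·e^(−rT) = (277.0276 − 270.40) · e^(−0.0548·6/12)
= 6.6276 × 0.972972 = 6.45
Short position value = −(long value) = -$6.45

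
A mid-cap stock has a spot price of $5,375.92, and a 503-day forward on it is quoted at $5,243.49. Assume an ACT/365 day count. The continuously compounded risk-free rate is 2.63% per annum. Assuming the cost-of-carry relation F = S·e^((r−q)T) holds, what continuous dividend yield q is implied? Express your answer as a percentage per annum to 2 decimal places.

From F = S·e^((r−q)T): (r − q) = ln(F/S)/T
ln(5243.49/5375.92) = ln(0.975366) = -0.024942
(r − q) = -0.024942 / (503/365) = -0.018099
q = r − ln(F/S)/T = 0.0263 + 0.018099 = 0.044399
q = 4.44%

4.44%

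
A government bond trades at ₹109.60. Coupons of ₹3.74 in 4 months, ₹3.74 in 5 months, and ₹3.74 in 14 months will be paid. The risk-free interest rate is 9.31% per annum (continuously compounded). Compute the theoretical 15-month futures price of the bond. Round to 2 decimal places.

PV(coupons) I = 3.74·e^(−0.0931·4/12) + 3.74·e^(−0.0931·5/12) + 3.74·e^(−0.0931·14/12)
I = 3.6257 + 3.5977 + 3.3551 = 10.5785
F = (S − I)·e^(rT) = (109.60 − 10.5785) · e^(0.0931·15/12)
= 99.0215 · e^0.116375 = 99.0215 × 1.123417 = ₹111.24

₹111.24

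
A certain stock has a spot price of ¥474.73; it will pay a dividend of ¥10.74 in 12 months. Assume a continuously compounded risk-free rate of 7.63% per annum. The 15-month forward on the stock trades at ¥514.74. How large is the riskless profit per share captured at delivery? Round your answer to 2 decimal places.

¥3.45 per share

PV(dividends) I = 10.74·e^(−0.0763·12/12) = 9.9510
Fair forward F* = (S − I)·e^(rT) = (474.73 − 9.9510)·e^0.095375 = 464.7790 × 1.100071 = 511.2899
Market ¥514.74 > fair 511.2899: forward overpriced → cash-and-carry (borrow at r, buy the stock and collect the dividends, short the forward).
Profit at T = |F_mkt − F*| = |514.74 − 511.2899| = ¥3.45 per share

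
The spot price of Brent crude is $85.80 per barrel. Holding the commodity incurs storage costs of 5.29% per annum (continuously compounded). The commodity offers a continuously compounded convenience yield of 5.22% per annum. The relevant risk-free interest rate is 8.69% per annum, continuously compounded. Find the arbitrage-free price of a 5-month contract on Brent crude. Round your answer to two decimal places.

Net carry = r + u − y = 0.0869 + 0.0529 − 0.0522 = 0.0876
F = S·e^((r+u−y)T) = 85.80 · e^(0.0876 × 5/12) = 85.80 · e^0.036500
= 85.80 × 1.037174 = $88.99 per barrel

$88.99 per barrel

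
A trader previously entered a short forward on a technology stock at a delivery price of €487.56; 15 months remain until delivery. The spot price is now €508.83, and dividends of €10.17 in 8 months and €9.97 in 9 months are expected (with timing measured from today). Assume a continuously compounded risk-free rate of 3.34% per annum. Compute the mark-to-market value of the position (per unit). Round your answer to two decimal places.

PV(remaining dividends) I = 10.17·e^(−0.0334·8/12) + 9.97·e^(−0.0334·9/12) = 19.6694
Current forward F = (S − I)·e^(rT) = (508.83 − 19.6694)·e^(0.0334·15/12) = 489.1606 × 1.042634 = 510.0155
Value (long) = (F − K)·e^(−rT) = (510.0155 − 487.56) × 0.959110 = 21.5373
Short position value = −(long value) = -€21.54

-€21.54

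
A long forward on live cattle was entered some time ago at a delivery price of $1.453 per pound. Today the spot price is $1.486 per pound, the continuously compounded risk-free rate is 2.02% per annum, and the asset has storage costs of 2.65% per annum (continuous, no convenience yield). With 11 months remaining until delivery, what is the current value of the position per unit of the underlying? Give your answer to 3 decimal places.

$0.096 per pound

Current fair forward for the remaining 11 months: F = S·e^((r + u)·T), (r + u) = 0.0202 + 0.0265 = 0.0467
F = 1.486 · e^(0.0467 × 11/12) = 1.486 × 1.043738 = 1.5510
Value of long forward = (F − K)·e^(−rT) = (1.5510 − 1.453) · e^(−0.0202·11/12)
= 0.0980 × 0.981654 = 0.096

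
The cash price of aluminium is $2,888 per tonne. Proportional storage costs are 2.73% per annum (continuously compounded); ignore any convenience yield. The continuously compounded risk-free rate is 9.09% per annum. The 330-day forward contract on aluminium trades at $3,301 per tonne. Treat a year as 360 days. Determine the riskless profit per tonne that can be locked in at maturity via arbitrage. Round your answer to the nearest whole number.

$83 per tonne

Fair forward: F* = S·e^(carry·T), with carry = (r + u) = 0.0909 + 0.0273 = 0.1182
F* = 2888 · e^(0.1182 × 330/360) = 2888 · e^0.108350 = 2888 × 1.114438 = $3218.4969
Market $3301 > fair $3218.4969: forward overpriced → cash-and-carry (buy spot, short the forward).
At maturity, profit = |F_mkt − F*| = |3301 − 3218.4969| = $83 per tonne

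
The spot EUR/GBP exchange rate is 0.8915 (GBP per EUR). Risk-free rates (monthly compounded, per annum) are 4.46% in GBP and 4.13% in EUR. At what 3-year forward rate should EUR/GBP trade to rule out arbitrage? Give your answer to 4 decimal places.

0.9003

By covered interest parity, F = S · (1+r_GBP/12)^(12T) / (1+r_EUR/12)^(12T)
= 0.8915 × 1.142881 / 1.131662 = 0.8915 × 1.009914
F = 0.9003 GBP per EUR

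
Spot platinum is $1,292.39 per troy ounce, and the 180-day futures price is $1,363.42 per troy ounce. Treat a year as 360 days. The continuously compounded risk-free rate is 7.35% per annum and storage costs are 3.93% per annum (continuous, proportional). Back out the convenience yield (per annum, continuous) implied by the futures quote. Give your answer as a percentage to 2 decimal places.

0.58%

F = S·e^((r+u−y)T) ⇒ (r+u−y) = ln(F/S)/T
ln(1363.42/1292.39) = 0.053503; /T ⇒ 0.107006
y = r + u − ln(F/S)/T = 0.0735 + 0.0393 − 0.107006 = 0.005794
y = 0.58%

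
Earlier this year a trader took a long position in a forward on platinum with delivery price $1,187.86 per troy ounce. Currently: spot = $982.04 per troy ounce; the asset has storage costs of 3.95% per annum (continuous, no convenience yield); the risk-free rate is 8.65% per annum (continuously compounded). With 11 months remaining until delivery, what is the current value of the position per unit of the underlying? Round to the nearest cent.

Current fair forward for the remaining 11 months: F = S·e^((r + u)·T), (r + u) = 0.0865 + 0.0395 = 0.1260
F = 982.04 · e^(0.1260 × 11/12) = 982.04 × 1.122435 = 1102.2761
Value of long forward = (F − K)·e^(−rT) = (1102.2761 − 1187.86) · e^(−0.0865·11/12)
= -85.5839 × 0.923770 = -79.06

-$79.06 per troy ounce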